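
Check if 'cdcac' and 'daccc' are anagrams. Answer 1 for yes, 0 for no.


Sort characters of 'cdcac': 'acccd'
Sort characters of 'daccc': 'acccd'
Sorted forms match -> they ARE anagrams
Result: 1

1


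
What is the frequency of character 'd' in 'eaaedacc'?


Scanning 'eaaedacc' for 'd':
  Position 4: 'd' -> MATCH (count: 1)
Total occurrences of 'd': 1

1


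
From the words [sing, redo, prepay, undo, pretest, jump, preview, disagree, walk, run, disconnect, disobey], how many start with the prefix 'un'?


Checking each word for prefix 'un':
  'sing' -> no (count: 0)
  'redo' -> no (count: 0)
  'prepay' -> no (count: 0)
  'undo' -> YES, starts with 'un' (count: 1)
  'pretest' -> no (count: 1)
  'jump' -> no (count: 1)
  'preview' -> no (count: 1)
  'disagree' -> no (count: 1)
  'walk' -> no (count: 1)
  'run' -> no (count: 1)
  'disconnect' -> no (count: 1)
  'disobey' -> no (count: 1)
Total with prefix 'un': 1

1


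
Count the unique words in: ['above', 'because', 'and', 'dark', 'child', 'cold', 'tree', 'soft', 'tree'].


Listing all tokens and tracking unique types:
  Token 1: 'above' -> NEW (unique so far: 1)
  Token 2: 'because' -> NEW (unique so far: 2)
  Token 3: 'and' -> NEW (unique so far: 3)
  Token 4: 'dark' -> NEW (unique so far: 4)
  Token 5: 'child' -> NEW (unique so far: 5)
  Token 6: 'cold' -> NEW (unique so far: 6)
  Token 7: 'tree' -> NEW (unique so far: 7)
  Token 8: 'soft' -> NEW (unique so far: 8)
  Token 9: 'tree' -> duplicate (unique so far: 8)
Unique types: ('above', 'and', 'because', 'child', 'cold', 'dark', 'soft', 'tree')
Vocabulary size: 8

8


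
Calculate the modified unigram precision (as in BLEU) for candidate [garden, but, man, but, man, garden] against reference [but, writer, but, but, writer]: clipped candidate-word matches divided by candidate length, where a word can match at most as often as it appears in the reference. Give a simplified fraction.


Reference word counts: {'but': 3, 'writer': 2}
Checking each candidate word (with clipping):
  'garden' -> not in reference -> no match (matches: 0)
  'but' -> in reference (ref count 3, used 1/3) -> match (matches: 1)
  'man' -> not in reference -> no match (matches: 1)
  'but' -> in reference (ref count 3, used 2/3) -> match (matches: 2)
  'man' -> not in reference -> no match (matches: 2)
  'garden' -> not in reference -> no match (matches: 2)
Clipped matches: 2, Candidate length: 6
Precision = 2/6 = 1/3

1/3


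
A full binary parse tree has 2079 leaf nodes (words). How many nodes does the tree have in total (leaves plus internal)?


Leaf nodes (terminals): 2079
Internal nodes = n - 1 = 2079 - 1 = 2078
Total = leaves + internal = 2079 + 2078 = 4157

4157


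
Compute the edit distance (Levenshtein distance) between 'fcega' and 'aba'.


Building DP table for s1='fcega' (len 5) and s2='aba' (len 3):
       a  b  a
    0  1  2  3
  f 1  1  2  3
  c 2  2  2  3
  e 3  3  3  3
  g 4  4  4  4
  a 5  4  5  4
Edit distance = dp[5][3] = 4

4


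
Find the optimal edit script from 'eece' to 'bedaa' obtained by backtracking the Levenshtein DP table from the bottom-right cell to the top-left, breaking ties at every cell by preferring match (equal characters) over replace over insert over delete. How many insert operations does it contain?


Edit distance = 4. Backtracking from cell (4, 5) with preference match > replace > insert > delete,
then listing the resulting alignment 'eece' -> 'bedaa' left to right:
  Step 1: insert 'b' [insertion #1]
  Step 2: keep 'e'
  Step 3: replace e->d
  Step 4: replace c->a
  Step 5: replace e->a
Total insertions: 1

1


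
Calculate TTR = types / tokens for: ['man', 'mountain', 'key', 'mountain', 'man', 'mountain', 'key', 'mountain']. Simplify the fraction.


Tokens: 8
Unique types: ('key', 'man', 'mountain') = 3
TTR = 3/8
Already in lowest terms.

3/8


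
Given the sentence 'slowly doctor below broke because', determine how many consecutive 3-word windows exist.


Word trigrams from [5] words:
  Trigram 1: (slowly doctor below)
  Trigram 2: (doctor below broke)
  Trigram 3: (below broke because)
Total word trigrams: 5 - 2 = 3

3


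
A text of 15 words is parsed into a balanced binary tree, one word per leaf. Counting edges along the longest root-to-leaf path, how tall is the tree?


In a balanced binary tree with n leaves the deepest leaf is ceil(log2(n)) edges below the root.
log2(15) = 3.9069
ceil(3.9069) = 4
height (edges) = 4

4


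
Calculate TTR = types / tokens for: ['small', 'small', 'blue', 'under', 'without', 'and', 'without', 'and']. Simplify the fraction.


Tokens: 8
Unique types: ('and', 'blue', 'small', 'under', 'without') = 5
TTR = 5/8
Already in lowest terms.

5/8


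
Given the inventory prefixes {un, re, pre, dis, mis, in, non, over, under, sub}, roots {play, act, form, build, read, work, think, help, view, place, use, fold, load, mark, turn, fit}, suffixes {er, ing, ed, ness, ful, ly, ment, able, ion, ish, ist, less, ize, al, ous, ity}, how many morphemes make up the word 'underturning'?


Segmenting 'underturning' against the inventory:
  'under' -> prefix (morpheme 1)
  'turn' -> root (morpheme 2)
  'ing' -> suffix (morpheme 3)
Total morphemes: 3

3


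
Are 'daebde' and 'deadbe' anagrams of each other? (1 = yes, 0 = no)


Sort characters of 'daebde': 'abddee'
Sort characters of 'deadbe': 'abddee'
Sorted forms match -> they ARE anagrams
Result: 1

1


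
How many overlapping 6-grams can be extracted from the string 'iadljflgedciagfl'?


String 'iadljflgedciagfl' has length L = 16.
Number of overlapping n-grams = L - n + 1
Substituting: 16 - 6 + 1 = 11

11


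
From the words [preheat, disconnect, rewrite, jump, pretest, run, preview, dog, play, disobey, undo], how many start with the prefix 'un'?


Checking each word for prefix 'un':
  'preheat' -> no (count: 0)
  'disconnect' -> no (count: 0)
  'rewrite' -> no (count: 0)
  'jump' -> no (count: 0)
  'pretest' -> no (count: 0)
  'run' -> no (count: 0)
  'preview' -> no (count: 0)
  'dog' -> no (count: 0)
  'play' -> no (count: 0)
  'disobey' -> no (count: 0)
  'undo' -> YES, starts with 'un' (count: 1)
Total with prefix 'un': 1

1


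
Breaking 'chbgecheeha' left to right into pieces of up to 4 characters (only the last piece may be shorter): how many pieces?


'chbgecheeha' has 11 characters.
Chunking with max size 4:
  Chunk 1: 'chbg' (positions 0-3)
  Chunk 2: 'eche' (positions 4-7)
  Chunk 3: 'eha' (positions 8-10)
Total chunks: ceil(11 / 4) = 3

3


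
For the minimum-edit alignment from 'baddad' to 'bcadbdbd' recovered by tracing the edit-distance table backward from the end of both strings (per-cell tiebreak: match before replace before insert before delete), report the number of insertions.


Edit distance = 3. Backtracking from cell (6, 8) with preference match > replace > insert > delete,
then listing the resulting alignment 'baddad' -> 'bcadbdbd' left to right:
  Step 1: keep 'b'
  Step 2: insert 'c' [insertion #1]
  Step 3: keep 'a'
  Step 4: keep 'd'
  Step 5: insert 'b' [insertion #2]
  Step 6: keep 'd'
  Step 7: replace a->b
  Step 8: keep 'd'
Total insertions: 2

2


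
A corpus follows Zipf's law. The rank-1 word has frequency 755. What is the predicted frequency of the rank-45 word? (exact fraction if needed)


Zipf's law: freq(rank) = f1 / rank
f1 = 755, rank = 45
freq = 755 / 45
GCD(755, 45) = 5
Simplified: 151/9

151/9


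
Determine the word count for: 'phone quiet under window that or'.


Counting words by splitting on spaces:
  Word 1: 'phone'
  Word 2: 'quiet'
  Word 3: 'under'
  Word 4: 'window'
  Word 5: 'that'
  Word 6: 'or'
Total words: 6

6


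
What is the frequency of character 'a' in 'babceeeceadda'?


Scanning 'babceeeceadda' for 'a':
  Position 1: 'a' -> MATCH (count: 1)
  Position 9: 'a' -> MATCH (count: 2)
  Position 12: 'a' -> MATCH (count: 3)
Total occurrences of 'a': 3

3


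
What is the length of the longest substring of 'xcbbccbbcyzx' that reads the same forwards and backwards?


Scanning 'xcbbccbbcyzx' for palindromic substrings.
Substring at positions 1-8: 'cbbccbbc'.
Check: reverse('cbbccbbc') = 'cbbccbbc' -> palindrome confirmed.
Neighbouring characters ('x' / 'y') break symmetry, so it cannot extend further.
No longer palindromic substring exists; longest length = 8

8


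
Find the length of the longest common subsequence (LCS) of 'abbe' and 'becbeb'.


DP table for LCS of 'abbe' and 'becbeb':
       b  e  c  b  e  b
    0  0  0  0  0  0  0
  a 0  0  0  0  0  0  0
  b 0  1  1  1  1  1  1
  b 0  1  1  1  2  2  2
  e 0  1  2  2  2  3  3
LCS: 'bbe'
LCS length = 3

3


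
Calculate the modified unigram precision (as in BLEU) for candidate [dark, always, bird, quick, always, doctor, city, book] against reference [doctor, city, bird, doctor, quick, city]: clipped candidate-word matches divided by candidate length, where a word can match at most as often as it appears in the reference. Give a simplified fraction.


Reference word counts: {'bird': 1, 'city': 2, 'doctor': 2, 'quick': 1}
Checking each candidate word (with clipping):
  'dark' -> not in reference -> no match (matches: 0)
  'always' -> not in reference -> no match (matches: 0)
  'bird' -> in reference (ref count 1, used 1/1) -> match (matches: 1)
  'quick' -> in reference (ref count 1, used 1/1) -> match (matches: 2)
  'always' -> not in reference -> no match (matches: 2)
  'doctor' -> in reference (ref count 2, used 1/2) -> match (matches: 3)
  'city' -> in reference (ref count 2, used 1/2) -> match (matches: 4)
  'book' -> not in reference -> no match (matches: 4)
Clipped matches: 4, Candidate length: 8
Precision = 4/8 = 1/2

1/2


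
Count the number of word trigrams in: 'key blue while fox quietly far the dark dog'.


Word trigrams from [9] words:
  Trigram 1: (key blue while)
  Trigram 2: (blue while fox)
  Trigram 3: (while fox quietly)
  Trigram 4: (fox quietly far)
  Trigram 5: (quietly far the)
  Trigram 6: (far the dark)
  Trigram 7: (the dark dog)
Total word trigrams: 9 - 2 = 7

7


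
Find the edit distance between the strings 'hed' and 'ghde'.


Building DP table for s1='hed' (len 3) and s2='ghde' (len 4):
       g  h  d  e
    0  1  2  3  4
  h 1  1  1  2  3
  e 2  2  2  2  2
  d 3  3  3  2  3
Edit distance = dp[3][4] = 3

3


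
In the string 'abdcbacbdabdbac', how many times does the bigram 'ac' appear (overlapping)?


Scanning 'abdcbacbdabdbac' for bigram 'ac':
  Position 0: 'ab' -> no
  Position 1: 'bd' -> no
  Position 2: 'dc' -> no
  Position 3: 'cb' -> no
  Position 4: 'ba' -> no
  Position 5: 'ac' -> MATCH
  Position 6: 'cb' -> no
  Position 7: 'bd' -> no
  Position 8: 'da' -> no
  Position 9: 'ab' -> no
  Position 10: 'bd' -> no
  Position 11: 'db' -> no
  Position 12: 'ba' -> no
  Position 13: 'ac' -> MATCH
Total matches: 2

2


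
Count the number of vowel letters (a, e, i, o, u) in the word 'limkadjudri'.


Scanning each character of 'limkadjudri':
  Position 1: 'l' -> consonant (running count: 0)
  Position 2: 'i' -> vowel (running count: 1)
  Position 3: 'm' -> consonant (running count: 1)
  Position 4: 'k' -> consonant (running count: 1)
  Position 5: 'a' -> vowel (running count: 2)
  Position 6: 'd' -> consonant (running count: 2)
  Position 7: 'j' -> consonant (running count: 2)
  Position 8: 'u' -> vowel (running count: 3)
  Position 9: 'd' -> consonant (running count: 3)
  Position 10: 'r' -> consonant (running count: 3)
  Position 11: 'i' -> vowel (running count: 4)
Total vowels: 4

4


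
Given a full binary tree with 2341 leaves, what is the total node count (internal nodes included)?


Leaf nodes (terminals): 2341
Internal nodes = n - 1 = 2341 - 1 = 2340
Total = leaves + internal = 2341 + 2340 = 4681

4681


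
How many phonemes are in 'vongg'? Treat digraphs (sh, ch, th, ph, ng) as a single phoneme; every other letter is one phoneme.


Parsing 'vongg' greedily, digraphs first:
  'v' -> consonant phoneme (phonemes so far: 1)
  'o' -> vowel phoneme (phonemes so far: 2)
  'ng' -> digraph (1 consonant phoneme) (phonemes so far: 3)
  'g' -> consonant phoneme (phonemes so far: 4)
Total phonemes: 4

4


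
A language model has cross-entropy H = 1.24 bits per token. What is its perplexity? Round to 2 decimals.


Perplexity formula: PP = 2^H
H = 1.24
PP = 2^1.24
Decompose: 2^1.24 = 2^1 * 2^0.24
2^1 = 2, 2^0.24 ~ 1.1809927
PP ~ 2 * 1.1809927 = 2.3619854
Rounded to 2 decimals: 2.36

2.36


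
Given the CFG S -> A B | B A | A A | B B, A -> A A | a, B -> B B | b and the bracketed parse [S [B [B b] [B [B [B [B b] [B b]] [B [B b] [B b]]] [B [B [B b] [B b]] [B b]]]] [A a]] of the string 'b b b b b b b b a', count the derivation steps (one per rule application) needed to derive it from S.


Every bracketed nonterminal node [X ...] in the tree is produced by exactly one rule application.
Reading the tree off as a leftmost derivation:
  Step 1: S  =>  B A   (applied S -> B A)
  Step 2: B A  =>  B B A   (applied B -> B B)
  Step 3: B B A  =>  b B A   (applied B -> b)
  Step 4: b B A  =>  b B B A   (applied B -> B B)
  Step 5: b B B A  =>  b B B B A   (applied B -> B B)
  Step 6: b B B B A  =>  b B B B B A   (applied B -> B B)
  Step 7: b B B B B A  =>  b b B B B A   (applied B -> b)
  Step 8: b b B B B A  =>  b b b B B A   (applied B -> b)
  Step 9: b b b B B A  =>  b b b B B B A   (applied B -> B B)
  Step 10: b b b B B B A  =>  b b b b B B A   (applied B -> b)
  Step 11: b b b b B B A  =>  b b b b b B A   (applied B -> b)
  Step 12: b b b b b B A  =>  b b b b b B B A   (applied B -> B B)
  Step 13: b b b b b B B A  =>  b b b b b B B B A   (applied B -> B B)
  Step 14: b b b b b B B B A  =>  b b b b b b B B A   (applied B -> b)
  Step 15: b b b b b b B B A  =>  b b b b b b b B A   (applied B -> b)
  Step 16: b b b b b b b B A  =>  b b b b b b b b A   (applied B -> b)
  Step 17: b b b b b b b b A  =>  b b b b b b b b a   (applied A -> a)
Final yield: b b b b b b b b a
Total rewrite steps: 17

17


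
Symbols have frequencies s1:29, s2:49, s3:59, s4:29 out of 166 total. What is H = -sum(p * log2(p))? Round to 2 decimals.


Computing entropy H = -sum(p_i * log2(p_i)):
  s1: p = 29/166 = 0.1747, -p*log2(p) = 0.4397
  s2: p = 49/166 = 0.2952, -p*log2(p) = 0.5196
  s3: p = 59/166 = 0.3554, -p*log2(p) = 0.5304
  s4: p = 29/166 = 0.1747, -p*log2(p) = 0.4397
H = sum of terms = 1.9294
Rounded to 2 decimals: 1.93

1.93


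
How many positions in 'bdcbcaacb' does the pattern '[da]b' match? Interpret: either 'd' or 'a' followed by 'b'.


Pattern: [da]b means either 'd' or 'a' followed by 'b'.
Scanning 'bdcbcaacb' position-by-position:
  Pos 0: window 'bd' -> no
  Pos 1: window 'dc' -> no
  Pos 2: window 'cb' -> no
  Pos 3: window 'bc' -> no
  Pos 4: window 'ca' -> no
  Pos 5: window 'aa' -> no
  Pos 6: window 'ac' -> no
  Pos 7: window 'cb' -> no
  Pos 8: window 'b' -> no
Total matches: 0

0


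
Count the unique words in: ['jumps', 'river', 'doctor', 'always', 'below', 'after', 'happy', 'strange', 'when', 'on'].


Listing all tokens and tracking unique types:
  Token 1: 'jumps' -> NEW (unique so far: 1)
  Token 2: 'river' -> NEW (unique so far: 2)
  Token 3: 'doctor' -> NEW (unique so far: 3)
  Token 4: 'always' -> NEW (unique so far: 4)
  Token 5: 'below' -> NEW (unique so far: 5)
  Token 6: 'after' -> NEW (unique so far: 6)
  Token 7: 'happy' -> NEW (unique so far: 7)
  Token 8: 'strange' -> NEW (unique so far: 8)
  Token 9: 'when' -> NEW (unique so far: 9)
  Token 10: 'on' -> NEW (unique so far: 10)
Unique types: ('after', 'always', 'below', 'doctor', 'happy', 'jumps', 'on', 'river', 'strange', 'when')
Vocabulary size: 10

10


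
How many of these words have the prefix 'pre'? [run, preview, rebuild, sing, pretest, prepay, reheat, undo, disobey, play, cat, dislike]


Checking each word for prefix 'pre':
  'run' -> no (count: 0)
  'preview' -> YES, starts with 'pre' (count: 1)
  'rebuild' -> no (count: 1)
  'sing' -> no (count: 1)
  'pretest' -> YES, starts with 'pre' (count: 2)
  'prepay' -> YES, starts with 'pre' (count: 3)
  'reheat' -> no (count: 3)
  'undo' -> no (count: 3)
  'disobey' -> no (count: 3)
  'play' -> no (count: 3)
  'cat' -> no (count: 3)
  'dislike' -> no (count: 3)
Total with prefix 'pre': 3

3


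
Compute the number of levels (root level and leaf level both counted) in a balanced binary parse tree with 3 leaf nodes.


In a balanced binary tree with n leaves the deepest leaf is ceil(log2(n)) edges below the root,
so counting node levels inclusive of root and leaves gives ceil(log2(n)) + 1 levels.
log2(3) = 1.5850
ceil(1.5850) = 2
levels = 2 + 1 = 3

3


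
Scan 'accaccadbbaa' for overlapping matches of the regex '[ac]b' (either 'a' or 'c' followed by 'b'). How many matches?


Pattern: [ac]b means either 'a' or 'c' followed by 'b'.
Scanning 'accaccadbbaa' position-by-position:
  Pos 0: window 'ac' -> no
  Pos 1: window 'cc' -> no
  Pos 2: window 'ca' -> no
  Pos 3: window 'ac' -> no
  Pos 4: window 'cc' -> no
  Pos 5: window 'ca' -> no
  Pos 6: window 'ad' -> no
  Pos 7: window 'db' -> no
  Pos 8: window 'bb' -> no
  Pos 9: window 'ba' -> no
  Pos 10: window 'aa' -> no
  Pos 11: window 'a' -> no
Total matches: 0

0


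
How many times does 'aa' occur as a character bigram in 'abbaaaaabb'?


Scanning 'abbaaaaabb' for bigram 'aa':
  Position 0: 'ab' -> no
  Position 1: 'bb' -> no
  Position 2: 'ba' -> no
  Position 3: 'aa' -> MATCH
  Position 4: 'aa' -> MATCH
  Position 5: 'aa' -> MATCH
  Position 6: 'aa' -> MATCH
  Position 7: 'ab' -> no
  Position 8: 'bb' -> no
Total matches: 4

4


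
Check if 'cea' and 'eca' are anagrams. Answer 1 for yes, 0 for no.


Sort characters of 'cea': 'ace'
Sort characters of 'eca': 'ace'
Sorted forms match -> they ARE anagrams
Result: 1

1


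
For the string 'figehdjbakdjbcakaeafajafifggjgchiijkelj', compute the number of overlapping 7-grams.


String 'figehdjbakdjbcakaeafajafifggjgchiijkelj' has length L = 39.
Number of overlapping n-grams = L - n + 1
Substituting: 39 - 7 + 1 = 33

33


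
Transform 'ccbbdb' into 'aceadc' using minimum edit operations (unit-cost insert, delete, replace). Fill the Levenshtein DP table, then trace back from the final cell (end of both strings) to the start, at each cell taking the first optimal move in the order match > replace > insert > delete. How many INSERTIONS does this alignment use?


Edit distance = 4. Backtracking from cell (6, 6) with preference match > replace > insert > delete,
then listing the resulting alignment 'ccbbdb' -> 'aceadc' left to right:
  Step 1: replace c->a
  Step 2: keep 'c'
  Step 3: replace b->e
  Step 4: replace b->a
  Step 5: keep 'd'
  Step 6: replace b->c
Total insertions: 0

0


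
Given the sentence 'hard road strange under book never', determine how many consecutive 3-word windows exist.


Word trigrams from [6] words:
  Trigram 1: (hard road strange)
  Trigram 2: (road strange under)
  Trigram 3: (strange under book)
  Trigram 4: (under book never)
Total word trigrams: 6 - 2 = 4

4


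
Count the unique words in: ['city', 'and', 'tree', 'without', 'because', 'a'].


Listing all tokens and tracking unique types:
  Token 1: 'city' -> NEW (unique so far: 1)
  Token 2: 'and' -> NEW (unique so far: 2)
  Token 3: 'tree' -> NEW (unique so far: 3)
  Token 4: 'without' -> NEW (unique so far: 4)
  Token 5: 'because' -> NEW (unique so far: 5)
  Token 6: 'a' -> NEW (unique so far: 6)
Unique types: ('a', 'and', 'because', 'city', 'tree', 'without')
Vocabulary size: 6

6


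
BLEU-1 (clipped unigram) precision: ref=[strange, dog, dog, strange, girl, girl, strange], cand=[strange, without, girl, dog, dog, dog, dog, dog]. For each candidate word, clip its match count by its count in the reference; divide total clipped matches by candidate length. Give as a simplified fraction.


Reference word counts: {'dog': 2, 'girl': 2, 'strange': 3}
Checking each candidate word (with clipping):
  'strange' -> in reference (ref count 3, used 1/3) -> match (matches: 1)
  'without' -> not in reference -> no match (matches: 1)
  'girl' -> in reference (ref count 2, used 1/2) -> match (matches: 2)
  'dog' -> in reference (ref count 2, used 1/2) -> match (matches: 3)
  'dog' -> in reference (ref count 2, used 2/2) -> match (matches: 4)
  'dog' -> ref count 2 already used up (2/2) -> clipped, no match (matches: 4)
  'dog' -> ref count 2 already used up (2/2) -> clipped, no match (matches: 4)
  'dog' -> ref count 2 already used up (2/2) -> clipped, no match (matches: 4)
Clipped matches: 4, Candidate length: 8
Precision = 4/8 = 1/2

1/2


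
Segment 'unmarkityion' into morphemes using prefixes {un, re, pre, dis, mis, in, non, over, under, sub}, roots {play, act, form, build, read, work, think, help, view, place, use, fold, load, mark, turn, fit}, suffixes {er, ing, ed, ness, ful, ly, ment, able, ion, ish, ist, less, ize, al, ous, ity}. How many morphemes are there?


Segmenting 'unmarkityion' against the inventory:
  'un' -> prefix (morpheme 1)
  'mark' -> root (morpheme 2)
  'ity' -> suffix (morpheme 3)
  'ion' -> suffix (morpheme 4)
Total morphemes: 4

4


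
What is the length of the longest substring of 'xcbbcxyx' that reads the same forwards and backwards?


Scanning 'xcbbcxyx' for palindromic substrings.
Substring at positions 0-5: 'xcbbcx'.
Check: reverse('xcbbcx') = 'xcbbcx' -> palindrome confirmed.
Neighbouring characters ('-' / 'y') break symmetry, so it cannot extend further.
No longer palindromic substring exists; longest length = 6

6


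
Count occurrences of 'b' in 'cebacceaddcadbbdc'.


Scanning 'cebacceaddcadbbdc' for 'b':
  Position 2: 'b' -> MATCH (count: 1)
  Position 13: 'b' -> MATCH (count: 2)
  Position 14: 'b' -> MATCH (count: 3)
Total occurrences of 'b': 3

3


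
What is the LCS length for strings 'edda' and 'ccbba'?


DP table for LCS of 'edda' and 'ccbba':
       c  c  b  b  a
    0  0  0  0  0  0
  e 0  0  0  0  0  0
  d 0  0  0  0  0  0
  d 0  0  0  0  0  0
  a 0  0  0  0  0  1
LCS: 'a'
LCS length = 1

1


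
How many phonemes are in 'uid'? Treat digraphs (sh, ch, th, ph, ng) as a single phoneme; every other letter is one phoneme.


Parsing 'uid' greedily, digraphs first:
  'u' -> vowel phoneme (phonemes so far: 1)
  'i' -> vowel phoneme (phonemes so far: 2)
  'd' -> consonant phoneme (phonemes so far: 3)
Total phonemes: 3

3


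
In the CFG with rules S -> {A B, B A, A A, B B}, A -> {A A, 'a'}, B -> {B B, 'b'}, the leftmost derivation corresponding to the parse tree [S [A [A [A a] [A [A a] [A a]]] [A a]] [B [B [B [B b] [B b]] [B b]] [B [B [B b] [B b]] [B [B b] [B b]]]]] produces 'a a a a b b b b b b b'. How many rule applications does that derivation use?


Every bracketed nonterminal node [X ...] in the tree is produced by exactly one rule application.
Reading the tree off as a leftmost derivation:
  Step 1: S  =>  A B   (applied S -> A B)
  Step 2: A B  =>  A A B   (applied A -> A A)
  Step 3: A A B  =>  A A A B   (applied A -> A A)
  Step 4: A A A B  =>  a A A B   (applied A -> a)
  Step 5: a A A B  =>  a A A A B   (applied A -> A A)
  Step 6: a A A A B  =>  a a A A B   (applied A -> a)
  Step 7: a a A A B  =>  a a a A B   (applied A -> a)
  Step 8: a a a A B  =>  a a a a B   (applied A -> a)
  Step 9: a a a a B  =>  a a a a B B   (applied B -> B B)
  Step 10: a a a a B B  =>  a a a a B B B   (applied B -> B B)
  Step 11: a a a a B B B  =>  a a a a B B B B   (applied B -> B B)
  Step 12: a a a a B B B B  =>  a a a a b B B B   (applied B -> b)
  Step 13: a a a a b B B B  =>  a a a a b b B B   (applied B -> b)
  Step 14: a a a a b b B B  =>  a a a a b b b B   (applied B -> b)
  Step 15: a a a a b b b B  =>  a a a a b b b B B   (applied B -> B B)
  Step 16: a a a a b b b B B  =>  a a a a b b b B B B   (applied B -> B B)
  Step 17: a a a a b b b B B B  =>  a a a a b b b b B B   (applied B -> b)
  Step 18: a a a a b b b b B B  =>  a a a a b b b b b B   (applied B -> b)
  Step 19: a a a a b b b b b B  =>  a a a a b b b b b B B   (applied B -> B B)
  Step 20: a a a a b b b b b B B  =>  a a a a b b b b b b B   (applied B -> b)
  Step 21: a a a a b b b b b b B  =>  a a a a b b b b b b b   (applied B -> b)
Final yield: a a a a b b b b b b b
Total rewrite steps: 21

21


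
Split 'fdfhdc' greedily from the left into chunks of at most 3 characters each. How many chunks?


'fdfhdc' has 6 characters.
Chunking with max size 3:
  Chunk 1: 'fdf' (positions 0-2)
  Chunk 2: 'hdc' (positions 3-5)
Total chunks: ceil(6 / 3) = 2

2


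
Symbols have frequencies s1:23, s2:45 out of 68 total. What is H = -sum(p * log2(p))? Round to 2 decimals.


Computing entropy H = -sum(p_i * log2(p_i)):
  s1: p = 23/68 = 0.3382, -p*log2(p) = 0.5290
  s2: p = 45/68 = 0.6618, -p*log2(p) = 0.3942
H = sum of terms = 0.9232
Rounded to 2 decimals: 0.92

0.92


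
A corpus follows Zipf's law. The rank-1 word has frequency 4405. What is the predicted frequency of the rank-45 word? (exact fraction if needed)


Zipf's law: freq(rank) = f1 / rank
f1 = 4405, rank = 45
freq = 4405 / 45
GCD(4405, 45) = 5
Simplified: 881/9

881/9


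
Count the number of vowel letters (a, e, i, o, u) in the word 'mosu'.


Scanning each character of 'mosu':
  Position 1: 'm' -> consonant (running count: 0)
  Position 2: 'o' -> vowel (running count: 1)
  Position 3: 's' -> consonant (running count: 1)
  Position 4: 'u' -> vowel (running count: 2)
Total vowels: 2

2


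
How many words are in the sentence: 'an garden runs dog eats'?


Counting words by splitting on spaces:
  Word 1: 'an'
  Word 2: 'garden'
  Word 3: 'runs'
  Word 4: 'dog'
  Word 5: 'eats'
Total words: 5

5


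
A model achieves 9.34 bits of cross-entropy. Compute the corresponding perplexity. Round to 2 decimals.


Perplexity formula: PP = 2^H
H = 9.34
PP = 2^9.34
Decompose: 2^9.34 = 2^9 * 2^0.34
2^9 = 512, 2^0.34 ~ 1.2657566
PP ~ 512 * 1.2657566 = 648.0673792
Rounded to 2 decimals: 648.07

648.07


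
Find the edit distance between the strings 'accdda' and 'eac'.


Building DP table for s1='accdda' (len 6) and s2='eac' (len 3):
       e  a  c
    0  1  2  3
  a 1  1  1  2
  c 2  2  2  1
  c 3  3  3  2
  d 4  4  4  3
  d 5  5  5  4
  a 6  6  5  5
Edit distance = dp[6][3] = 5

5


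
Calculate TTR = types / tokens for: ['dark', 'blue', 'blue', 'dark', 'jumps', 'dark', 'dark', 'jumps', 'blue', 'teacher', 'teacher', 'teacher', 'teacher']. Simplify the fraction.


Tokens: 13
Unique types: ('blue', 'dark', 'jumps', 'teacher') = 4
TTR = 4/13
Already in lowest terms.

4/13


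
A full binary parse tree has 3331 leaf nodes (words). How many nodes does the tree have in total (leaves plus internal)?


Leaf nodes (terminals): 3331
Internal nodes = n - 1 = 3331 - 1 = 3330
Total = leaves + internal = 3331 + 3330 = 6661

6661


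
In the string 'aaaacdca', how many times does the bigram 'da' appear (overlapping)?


Scanning 'aaaacdca' for bigram 'da':
  Position 0: 'aa' -> no
  Position 1: 'aa' -> no
  Position 2: 'aa' -> no
  Position 3: 'ac' -> no
  Position 4: 'cd' -> no
  Position 5: 'dc' -> no
  Position 6: 'ca' -> no
Total matches: 0

0


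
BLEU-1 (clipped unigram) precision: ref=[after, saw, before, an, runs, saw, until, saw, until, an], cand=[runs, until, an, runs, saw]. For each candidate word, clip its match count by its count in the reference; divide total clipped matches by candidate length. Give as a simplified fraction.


Reference word counts: {'after': 1, 'an': 2, 'before': 1, 'runs': 1, 'saw': 3, 'until': 2}
Checking each candidate word (with clipping):
  'runs' -> in reference (ref count 1, used 1/1) -> match (matches: 1)
  'until' -> in reference (ref count 2, used 1/2) -> match (matches: 2)
  'an' -> in reference (ref count 2, used 1/2) -> match (matches: 3)
  'runs' -> ref count 1 already used up (1/1) -> clipped, no match (matches: 3)
  'saw' -> in reference (ref count 3, used 1/3) -> match (matches: 4)
Clipped matches: 4, Candidate length: 5
Precision = 4/5

4/5


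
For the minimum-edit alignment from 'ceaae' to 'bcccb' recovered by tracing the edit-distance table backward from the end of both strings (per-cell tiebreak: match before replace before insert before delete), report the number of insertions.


Edit distance = 5. Backtracking from cell (5, 5) with preference match > replace > insert > delete,
then listing the resulting alignment 'ceaae' -> 'bcccb' left to right:
  Step 1: replace c->b
  Step 2: replace e->c
  Step 3: replace a->c
  Step 4: replace a->c
  Step 5: replace e->b
Total insertions: 0

0


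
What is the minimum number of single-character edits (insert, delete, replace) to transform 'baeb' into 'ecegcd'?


Building DP table for s1='baeb' (len 4) and s2='ecegcd' (len 6):
       e  c  e  g  c  d
    0  1  2  3  4  5  6
  b 1  1  2  3  4  5  6
  a 2  2  2  3  4  5  6
  e 3  2  3  2  3  4  5
  b 4  3  3  3  3  4  5
Edit distance = dp[4][6] = 5

5


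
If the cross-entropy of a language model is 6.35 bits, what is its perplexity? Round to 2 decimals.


Perplexity formula: PP = 2^H
H = 6.35
PP = 2^6.35
Decompose: 2^6.35 = 2^6 * 2^0.35
2^6 = 64, 2^0.35 ~ 1.2745606
PP ~ 64 * 1.2745606 = 81.5718784
Rounded to 2 decimals: 81.57

81.57


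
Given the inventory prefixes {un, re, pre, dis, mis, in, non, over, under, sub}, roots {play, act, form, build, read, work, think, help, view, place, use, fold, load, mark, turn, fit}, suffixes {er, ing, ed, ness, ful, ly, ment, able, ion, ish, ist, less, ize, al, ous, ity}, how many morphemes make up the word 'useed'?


Segmenting 'useed' against the inventory:
  'use' -> root (morpheme 1)
  'ed' -> suffix (morpheme 2)
Total morphemes: 2

2


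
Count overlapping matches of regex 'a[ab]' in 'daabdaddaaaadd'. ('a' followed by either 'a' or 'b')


Pattern: a[ab] means 'a' followed by either 'a' or 'b'.
Scanning 'daabdaddaaaadd' position-by-position:
  Pos 0: window 'da' -> no
  Pos 1: window 'aa' -> MATCH
  Pos 2: window 'ab' -> MATCH
  Pos 3: window 'bd' -> no
  Pos 4: window 'da' -> no
  Pos 5: window 'ad' -> no
  Pos 6: window 'dd' -> no
  Pos 7: window 'da' -> no
  Pos 8: window 'aa' -> MATCH
  Pos 9: window 'aa' -> MATCH
  Pos 10: window 'aa' -> MATCH
  Pos 11: window 'ad' -> no
  Pos 12: window 'dd' -> no
  Pos 13: window 'd' -> no
Total matches: 5

5


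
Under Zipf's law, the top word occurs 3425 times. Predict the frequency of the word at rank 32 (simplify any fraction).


Zipf's law: freq(rank) = f1 / rank
f1 = 3425, rank = 32
freq = 3425 / 32
GCD(3425, 32) = 1
Simplified: 3425/32

3425/32


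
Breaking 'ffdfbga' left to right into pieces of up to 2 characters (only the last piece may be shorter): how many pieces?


'ffdfbga' has 7 characters.
Chunking with max size 2:
  Chunk 1: 'ff' (positions 0-1)
  Chunk 2: 'df' (positions 2-3)
  Chunk 3: 'bg' (positions 4-5)
  Chunk 4: 'a' (positions 6-6)
Total chunks: ceil(7 / 2) = 4

4


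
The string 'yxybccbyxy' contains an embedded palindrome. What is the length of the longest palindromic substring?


Scanning 'yxybccbyxy' for palindromic substrings.
Substring at positions 0-9: 'yxybccbyxy'.
Check: reverse('yxybccbyxy') = 'yxybccbyxy' -> palindrome confirmed.
No longer palindromic substring exists; longest length = 10

10


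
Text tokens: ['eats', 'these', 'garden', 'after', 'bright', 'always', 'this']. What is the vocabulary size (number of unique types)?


Listing all tokens and tracking unique types:
  Token 1: 'eats' -> NEW (unique so far: 1)
  Token 2: 'these' -> NEW (unique so far: 2)
  Token 3: 'garden' -> NEW (unique so far: 3)
  Token 4: 'after' -> NEW (unique so far: 4)
  Token 5: 'bright' -> NEW (unique so far: 5)
  Token 6: 'always' -> NEW (unique so far: 6)
  Token 7: 'this' -> NEW (unique so far: 7)
Unique types: ('after', 'always', 'bright', 'eats', 'garden', 'these', 'this')
Vocabulary size: 7

7


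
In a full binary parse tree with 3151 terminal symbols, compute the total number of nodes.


Leaf nodes (terminals): 3151
Internal nodes = n - 1 = 3151 - 1 = 3150
Total = leaves + internal = 3151 + 3150 = 6301

6301


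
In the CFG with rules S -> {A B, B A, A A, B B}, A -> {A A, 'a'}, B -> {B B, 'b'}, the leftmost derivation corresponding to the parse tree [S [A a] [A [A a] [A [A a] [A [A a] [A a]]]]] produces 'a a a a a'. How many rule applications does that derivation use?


Every bracketed nonterminal node [X ...] in the tree is produced by exactly one rule application.
Reading the tree off as a leftmost derivation:
  Step 1: S  =>  A A   (applied S -> A A)
  Step 2: A A  =>  a A   (applied A -> a)
  Step 3: a A  =>  a A A   (applied A -> A A)
  Step 4: a A A  =>  a a A   (applied A -> a)
  Step 5: a a A  =>  a a A A   (applied A -> A A)
  Step 6: a a A A  =>  a a a A   (applied A -> a)
  Step 7: a a a A  =>  a a a A A   (applied A -> A A)
  Step 8: a a a A A  =>  a a a a A   (applied A -> a)
  Step 9: a a a a A  =>  a a a a a   (applied A -> a)
Final yield: a a a a a
Total rewrite steps: 9

9


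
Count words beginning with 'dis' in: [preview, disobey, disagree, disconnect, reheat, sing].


Checking each word for prefix 'dis':
  'preview' -> no (count: 0)
  'disobey' -> YES, starts with 'dis' (count: 1)
  'disagree' -> YES, starts with 'dis' (count: 2)
  'disconnect' -> YES, starts with 'dis' (count: 3)
  'reheat' -> no (count: 3)
  'sing' -> no (count: 3)
Total with prefix 'dis': 3

3


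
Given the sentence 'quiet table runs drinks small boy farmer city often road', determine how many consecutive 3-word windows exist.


Word trigrams from [10] words:
  Trigram 1: (quiet table runs)
  Trigram 2: (table runs drinks)
  Trigram 3: (runs drinks small)
  Trigram 4: (drinks small boy)
  Trigram 5: (small boy farmer)
  Trigram 6: (boy farmer city)
  Trigram 7: (farmer city often)
  Trigram 8: (city often road)
Total word trigrams: 10 - 2 = 8

8


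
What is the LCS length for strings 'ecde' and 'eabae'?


DP table for LCS of 'ecde' and 'eabae':
       e  a  b  a  e
    0  0  0  0  0  0
  e 0  1  1  1  1  1
  c 0  1  1  1  1  1
  d 0  1  1  1  1  1
  e 0  1  1  1  1  2
LCS: 'ee'
LCS length = 2

2


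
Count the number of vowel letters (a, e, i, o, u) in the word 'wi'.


Scanning each character of 'wi':
  Position 1: 'w' -> consonant (running count: 0)
  Position 2: 'i' -> vowel (running count: 1)
Total vowels: 1

1


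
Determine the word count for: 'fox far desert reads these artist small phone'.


Counting words by splitting on spaces:
  Word 1: 'fox'
  Word 2: 'far'
  Word 3: 'desert'
  Word 4: 'reads'
  Word 5: 'these'
  Word 6: 'artist'
  Word 7: 'small'
  Word 8: 'phone'
Total words: 8

8


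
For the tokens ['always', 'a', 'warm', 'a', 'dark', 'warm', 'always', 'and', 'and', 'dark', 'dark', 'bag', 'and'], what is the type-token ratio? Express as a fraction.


Tokens: 13
Unique types: ('a', 'always', 'and', 'bag', 'dark', 'warm') = 6
TTR = 6/13
Already in lowest terms.

6/13


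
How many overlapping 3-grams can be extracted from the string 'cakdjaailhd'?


String 'cakdjaailhd' has length L = 11.
Number of overlapping n-grams = L - n + 1
Substituting: 11 - 3 + 1 = 9

9


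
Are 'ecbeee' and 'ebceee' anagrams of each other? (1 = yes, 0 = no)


Sort characters of 'ecbeee': 'bceeee'
Sort characters of 'ebceee': 'bceeee'
Sorted forms match -> they ARE anagrams
Result: 1

1


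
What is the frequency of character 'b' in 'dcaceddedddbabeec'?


Scanning 'dcaceddedddbabeec' for 'b':
  Position 11: 'b' -> MATCH (count: 1)
  Position 13: 'b' -> MATCH (count: 2)
Total occurrences of 'b': 2

2


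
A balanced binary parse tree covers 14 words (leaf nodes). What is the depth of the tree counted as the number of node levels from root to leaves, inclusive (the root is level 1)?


In a balanced binary tree with n leaves the deepest leaf is ceil(log2(n)) edges below the root,
so counting node levels inclusive of root and leaves gives ceil(log2(n)) + 1 levels.
log2(14) = 3.8074
ceil(3.8074) = 4
levels = 4 + 1 = 5

5


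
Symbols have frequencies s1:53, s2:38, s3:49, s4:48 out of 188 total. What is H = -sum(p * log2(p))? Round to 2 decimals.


Computing entropy H = -sum(p_i * log2(p_i)):
  s1: p = 53/188 = 0.2819, -p*log2(p) = 0.5150
  s2: p = 38/188 = 0.2021, -p*log2(p) = 0.4662
  s3: p = 49/188 = 0.2606, -p*log2(p) = 0.5056
  s4: p = 48/188 = 0.2553, -p*log2(p) = 0.5029
H = sum of terms = 1.9897
Rounded to 2 decimals: 1.99

1.99


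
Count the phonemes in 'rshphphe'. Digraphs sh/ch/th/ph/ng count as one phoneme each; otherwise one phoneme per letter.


Parsing 'rshphphe' greedily, digraphs first:
  'r' -> consonant phoneme (phonemes so far: 1)
  'sh' -> digraph (1 consonant phoneme) (phonemes so far: 2)
  'ph' -> digraph (1 consonant phoneme) (phonemes so far: 3)
  'ph' -> digraph (1 consonant phoneme) (phonemes so far: 4)
  'e' -> vowel phoneme (phonemes so far: 5)
Total phonemes: 5

5


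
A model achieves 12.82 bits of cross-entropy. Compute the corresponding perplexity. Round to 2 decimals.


Perplexity formula: PP = 2^H
H = 12.82
PP = 2^12.82
Decompose: 2^12.82 = 2^12 * 2^0.82
2^12 = 4096, 2^0.82 ~ 1.7654060
PP ~ 4096 * 1.7654060 = 7231.1029760
Rounded to 2 decimals: 7231.10

7231.10


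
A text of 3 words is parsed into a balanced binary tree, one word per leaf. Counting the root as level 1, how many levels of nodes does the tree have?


In a balanced binary tree with n leaves the deepest leaf is ceil(log2(n)) edges below the root,
so counting node levels inclusive of root and leaves gives ceil(log2(n)) + 1 levels.
log2(3) = 1.5850
ceil(1.5850) = 2
levels = 2 + 1 = 3

3


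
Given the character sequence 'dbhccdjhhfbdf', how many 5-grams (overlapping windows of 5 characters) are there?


String 'dbhccdjhhfbdf' has length L = 13.
Number of overlapping n-grams = L - n + 1
Substituting: 13 - 5 + 1 = 9

9


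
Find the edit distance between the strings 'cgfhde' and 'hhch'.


Building DP table for s1='cgfhde' (len 6) and s2='hhch' (len 4):
       h  h  c  h
    0  1  2  3  4
  c 1  1  2  2  3
  g 2  2  2  3  3
  f 3  3  3  3  4
  h 4  3  3  4  3
  d 5  4  4  4  4
  e 6  5  5  5  5
Edit distance = dp[6][4] = 5

5


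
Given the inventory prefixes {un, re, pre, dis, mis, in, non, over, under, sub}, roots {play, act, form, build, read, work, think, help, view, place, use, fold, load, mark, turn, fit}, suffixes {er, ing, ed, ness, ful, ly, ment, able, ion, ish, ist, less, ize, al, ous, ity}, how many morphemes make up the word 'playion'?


Segmenting 'playion' against the inventory:
  'play' -> root (morpheme 1)
  'ion' -> suffix (morpheme 2)
Total morphemes: 2

2


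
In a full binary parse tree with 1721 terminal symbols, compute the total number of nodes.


Leaf nodes (terminals): 1721
Internal nodes = n - 1 = 1721 - 1 = 1720
Total = leaves + internal = 1721 + 1720 = 3441

3441


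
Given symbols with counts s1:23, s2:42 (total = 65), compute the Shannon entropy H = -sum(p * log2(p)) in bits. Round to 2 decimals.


Computing entropy H = -sum(p_i * log2(p_i)):
  s1: p = 23/65 = 0.3538, -p*log2(p) = 0.5303
  s2: p = 42/65 = 0.6462, -p*log2(p) = 0.4071
H = sum of terms = 0.9374
Rounded to 2 decimals: 0.94

0.94


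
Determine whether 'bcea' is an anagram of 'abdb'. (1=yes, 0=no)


Sort characters of 'bcea': 'abce'
Sort characters of 'abdb': 'abbd'
Sorted forms differ -> they are NOT anagrams
Result: 0

0


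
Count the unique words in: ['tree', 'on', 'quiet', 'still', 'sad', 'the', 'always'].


Listing all tokens and tracking unique types:
  Token 1: 'tree' -> NEW (unique so far: 1)
  Token 2: 'on' -> NEW (unique so far: 2)
  Token 3: 'quiet' -> NEW (unique so far: 3)
  Token 4: 'still' -> NEW (unique so far: 4)
  Token 5: 'sad' -> NEW (unique so far: 5)
  Token 6: 'the' -> NEW (unique so far: 6)
  Token 7: 'always' -> NEW (unique so far: 7)
Unique types: ('always', 'on', 'quiet', 'sad', 'still', 'the', 'tree')
Vocabulary size: 7

7


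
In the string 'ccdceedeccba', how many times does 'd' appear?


Scanning 'ccdceedeccba' for 'd':
  Position 2: 'd' -> MATCH (count: 1)
  Position 6: 'd' -> MATCH (count: 2)
Total occurrences of 'd': 2

2


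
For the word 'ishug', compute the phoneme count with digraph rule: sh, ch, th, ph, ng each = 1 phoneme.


Parsing 'ishug' greedily, digraphs first:
  'i' -> vowel phoneme (phonemes so far: 1)
  'sh' -> digraph (1 consonant phoneme) (phonemes so far: 2)
  'u' -> vowel phoneme (phonemes so far: 3)
  'g' -> consonant phoneme (phonemes so far: 4)
Total phonemes: 4

4
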